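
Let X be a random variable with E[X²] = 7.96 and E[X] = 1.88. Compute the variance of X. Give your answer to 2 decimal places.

4.43

Var(X) = 7.96 − (1.88)² = 4.4256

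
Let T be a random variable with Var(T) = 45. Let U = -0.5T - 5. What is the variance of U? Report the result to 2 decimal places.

Var(-0.5T - 5) = (-0.5)²·Var(T) = 0.25·45 = 11.25

11.25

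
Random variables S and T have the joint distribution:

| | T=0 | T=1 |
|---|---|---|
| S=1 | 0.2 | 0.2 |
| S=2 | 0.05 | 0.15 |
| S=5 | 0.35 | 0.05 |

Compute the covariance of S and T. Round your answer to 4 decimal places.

-0.3700

E[S] = 2.8,  E[T] = 0.4
E[ST] = 0.75
Cov(S,T) = E[ST] − E[S]E[T] = 0.75 − (2.8)(0.4) = -0.37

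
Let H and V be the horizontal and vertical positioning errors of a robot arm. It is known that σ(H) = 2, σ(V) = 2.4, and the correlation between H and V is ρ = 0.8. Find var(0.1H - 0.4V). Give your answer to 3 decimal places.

0.654

var(H) = (2)² = 4;  var(V) = (2.4)² = 5.76
Cov(H,V) = ρ·σ(H)·σ(V) = 0.8·2·2.4 = 3.84
var(0.1H - 0.4V) = (0.1)²·var(H) + (-0.4)²·var(V) + 2·(0.1)·(-0.4)·Cov(H,V)
= 0.01·4 + 0.16·5.76 + -0.08·3.84 = 0.6544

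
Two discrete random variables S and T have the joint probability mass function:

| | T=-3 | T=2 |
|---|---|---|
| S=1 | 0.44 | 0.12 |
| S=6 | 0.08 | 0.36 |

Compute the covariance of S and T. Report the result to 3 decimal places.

E[S] = 3.2,  E[T] = -0.6
E[ST] = 1.8
Cov(S,T) = E[ST] − E[S]E[T] = 1.8 − (3.2)(-0.6) = 3.72

3.720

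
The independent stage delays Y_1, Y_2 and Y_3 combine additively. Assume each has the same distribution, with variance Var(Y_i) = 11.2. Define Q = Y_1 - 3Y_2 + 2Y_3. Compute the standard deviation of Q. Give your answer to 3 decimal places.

12.522

By independence, Var(Q) = (1)²Var(Y_1) + (-3)²Var(Y_2) + (2)²Var(Y_3)
= (1)²·11.2 + (-3)²·11.2 + (2)²·11.2 = 156.8
sd(Q) = √156.8 ≈ 12.522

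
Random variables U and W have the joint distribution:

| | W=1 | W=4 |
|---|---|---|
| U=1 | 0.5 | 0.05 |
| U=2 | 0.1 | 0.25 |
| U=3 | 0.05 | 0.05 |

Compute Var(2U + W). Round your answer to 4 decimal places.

5.7275

E[U] = 1.55,  E[W] = 2.05,  E[UW] = 3.65
Var(U) = 2.85 − (1.55)² = 0.4475;  Var(W) = 6.25 − (2.05)² = 2.0475
Cov(U,W) = 3.65 − (1.55)(2.05) = 0.4725
Var(2U + W) = (2)²·0.4475 + (1)²·2.0475 + 2·(2)·(1)·0.4725 = 5.7275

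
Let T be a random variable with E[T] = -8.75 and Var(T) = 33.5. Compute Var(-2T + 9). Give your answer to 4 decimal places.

134.0000

Var(-2T + 9) = (-2)²·Var(T) = 4·33.5 = 134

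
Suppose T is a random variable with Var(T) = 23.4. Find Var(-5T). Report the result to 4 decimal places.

Var(-5T) = (-5)²·Var(T) = 25·23.4 = 585

585.0000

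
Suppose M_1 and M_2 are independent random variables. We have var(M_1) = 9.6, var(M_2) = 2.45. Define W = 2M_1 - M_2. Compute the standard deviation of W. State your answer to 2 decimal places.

6.39

By independence, var(W) = (2)²var(M_1) + (-1)²var(M_2)
= (2)²·9.6 + (-1)²·2.45 = 40.85
SD(W) = √40.85 ≈ 6.39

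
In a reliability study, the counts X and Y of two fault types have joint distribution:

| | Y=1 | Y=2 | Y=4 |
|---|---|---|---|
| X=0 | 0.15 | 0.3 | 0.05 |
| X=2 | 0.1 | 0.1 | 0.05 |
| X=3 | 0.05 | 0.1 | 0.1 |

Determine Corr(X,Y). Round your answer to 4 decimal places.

E[X] = 1.25,  E[Y] = 2.1
E[XY] = 2.95
cov(X,Y) = E[XY] − E[X]E[Y] = 2.95 − (1.25)(2.1) = 0.325
Var(X) = 1.6875,  Var(Y) = 1.09
ρ = 0.325 / √(1.6875·1.09) ≈ 0.2396

0.2396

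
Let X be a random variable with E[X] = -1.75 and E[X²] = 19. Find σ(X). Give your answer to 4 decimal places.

3.9922

var(X) = 19 − (-1.75)² = 15.9375
σ(X) = √15.9375 ≈ 3.9922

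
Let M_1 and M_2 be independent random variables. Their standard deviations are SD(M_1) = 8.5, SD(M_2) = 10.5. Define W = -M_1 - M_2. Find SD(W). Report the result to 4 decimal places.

13.5093

V(M_1) = 72.25, V(M_2) = 110.25
By independence, V(W) = (-1)²V(M_1) + (-1)²V(M_2)
= (-1)²·72.25 + (-1)²·110.25 = 182.5
SD(W) = √182.5 ≈ 13.5093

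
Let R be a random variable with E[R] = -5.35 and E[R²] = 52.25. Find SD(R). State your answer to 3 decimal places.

Var(R) = 52.25 − (-5.35)² = 23.6275
SD(R) = √23.6275 ≈ 4.861

4.861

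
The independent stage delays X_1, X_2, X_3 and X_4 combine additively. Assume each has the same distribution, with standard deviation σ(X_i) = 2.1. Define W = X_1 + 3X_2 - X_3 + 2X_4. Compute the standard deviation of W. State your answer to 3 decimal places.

var(X_i) = (2.1)² = 4.41
By independence, var(W) = (1)²var(X_1) + (3)²var(X_2) + (-1)²var(X_3) + (2)²var(X_4)
= (1)²·4.41 + (3)²·4.41 + (-1)²·4.41 + (2)²·4.41 = 66.15
σ(W) = √66.15 ≈ 8.133

8.133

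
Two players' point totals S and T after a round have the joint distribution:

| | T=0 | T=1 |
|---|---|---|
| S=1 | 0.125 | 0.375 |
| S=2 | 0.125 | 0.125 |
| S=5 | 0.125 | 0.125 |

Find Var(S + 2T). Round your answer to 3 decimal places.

E[S] = 2.25,  E[T] = 0.625,  E[ST] = 1.25
Var(S) = 7.75 − (2.25)² = 2.6875;  Var(T) = 0.625 − (0.625)² = 0.234375
Cov(S,T) = 1.25 − (2.25)(0.625) = -0.15625
Var(S + 2T) = (1)²·2.6875 + (2)²·0.234375 + 2·(1)·(2)·-0.15625 = 3

3.000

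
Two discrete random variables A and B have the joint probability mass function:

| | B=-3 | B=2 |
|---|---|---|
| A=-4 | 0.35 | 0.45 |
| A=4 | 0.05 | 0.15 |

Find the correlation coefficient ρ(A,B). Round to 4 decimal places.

E[A] = -2.4,  E[B] = 0
E[AB] = 1.2
cov(A,B) = E[AB] − E[A]E[B] = 1.2 − (-2.4)(0) = 1.2
var(A) = 10.24,  var(B) = 6
ρ = 1.2 / √(10.24·6) ≈ 0.1531

0.1531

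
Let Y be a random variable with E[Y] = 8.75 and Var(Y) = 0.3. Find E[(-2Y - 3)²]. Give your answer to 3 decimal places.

421.450

E[-2Y - 3] = -2·8.75 − 3 = -20.5
Var(-2Y - 3) = (-2)²·0.3 = 1.2
E[(-2Y - 3)²] = Var((-2Y - 3)) + (E[(-2Y - 3)])² = 1.2 + (-20.5)² = 421.45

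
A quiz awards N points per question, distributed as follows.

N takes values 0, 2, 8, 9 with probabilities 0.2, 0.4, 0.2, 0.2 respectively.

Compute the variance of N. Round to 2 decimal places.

E[N] = (0)(0.2) + (2)(0.4) + (8)(0.2) + (9)(0.2) = 4.2
E[N²] = (0)²(0.2) + (2)²(0.4) + (8)²(0.2) + (9)²(0.2) = 30.6
Var(N) = E[N²] − (E[N])² = 30.6 − (4.2)² = 12.96

12.96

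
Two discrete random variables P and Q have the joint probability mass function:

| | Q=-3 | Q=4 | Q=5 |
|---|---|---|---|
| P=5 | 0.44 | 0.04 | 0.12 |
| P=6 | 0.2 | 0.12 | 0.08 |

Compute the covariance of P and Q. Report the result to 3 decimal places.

0.392

E[P] = 5.4,  E[Q] = -0.28
E[PQ] = -1.12
Cov(P,Q) = E[PQ] − E[P]E[Q] = -1.12 − (5.4)(-0.28) = 0.392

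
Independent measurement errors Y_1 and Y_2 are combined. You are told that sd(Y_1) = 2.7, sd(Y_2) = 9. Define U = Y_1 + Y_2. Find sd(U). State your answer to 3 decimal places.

V(Y_1) = 7.29, V(Y_2) = 81
By independence, V(U) = (1)²V(Y_1) + (1)²V(Y_2)
= (1)²·7.29 + (1)²·81 = 88.29
sd(U) = √88.29 ≈ 9.396

9.396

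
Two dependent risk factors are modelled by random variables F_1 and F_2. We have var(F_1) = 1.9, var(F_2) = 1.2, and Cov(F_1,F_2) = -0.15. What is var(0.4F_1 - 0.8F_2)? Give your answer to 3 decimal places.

var(0.4F_1 - 0.8F_2) = (0.4)²·var(F_1) + (-0.8)²·var(F_2) + 2·(0.4)·(-0.8)·Cov(F_1,F_2)
= 0.16·1.9 + 0.64·1.2 + -0.64·-0.15 = 1.168

1.168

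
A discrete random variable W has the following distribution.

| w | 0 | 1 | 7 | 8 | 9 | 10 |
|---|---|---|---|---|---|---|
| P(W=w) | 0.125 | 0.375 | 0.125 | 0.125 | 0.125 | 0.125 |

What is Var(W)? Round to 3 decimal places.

E[W] = (0)(0.125) + (1)(0.375) + (7)(0.125) + (8)(0.125) + (9)(0.125) + (10)(0.125) = 4.625
E[W²] = (0)²(0.125) + (1)²(0.375) + (7)²(0.125) + (8)²(0.125) + (9)²(0.125) + (10)²(0.125) = 37.125
Var(W) = E[W²] − (E[W])² = 37.125 − (4.625)² = 15.734375

15.734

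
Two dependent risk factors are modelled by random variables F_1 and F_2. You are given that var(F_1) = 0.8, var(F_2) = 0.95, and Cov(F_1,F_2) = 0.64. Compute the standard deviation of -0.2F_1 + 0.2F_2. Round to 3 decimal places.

0.137

var(-0.2F_1 + 0.2F_2) = (-0.2)²·var(F_1) + (0.2)²·var(F_2) + 2·(-0.2)·(0.2)·Cov(F_1,F_2)
= 0.04·0.8 + 0.04·0.95 + -0.08·0.64 = 0.0188
SD(-0.2F_1 + 0.2F_2) = √0.0188 ≈ 0.137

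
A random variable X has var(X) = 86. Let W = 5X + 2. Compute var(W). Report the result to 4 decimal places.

2150.0000

var(5X + 2) = (5)²·var(X) = 25·86 = 2150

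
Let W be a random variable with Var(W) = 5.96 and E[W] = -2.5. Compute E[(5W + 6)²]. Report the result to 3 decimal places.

191.250

E[5W + 6] = 5·-2.5 + 6 = -6.5
Var(5W + 6) = (5)²·5.96 = 149
E[(5W + 6)²] = Var((5W + 6)) + (E[(5W + 6)])² = 149 + (-6.5)² = 191.25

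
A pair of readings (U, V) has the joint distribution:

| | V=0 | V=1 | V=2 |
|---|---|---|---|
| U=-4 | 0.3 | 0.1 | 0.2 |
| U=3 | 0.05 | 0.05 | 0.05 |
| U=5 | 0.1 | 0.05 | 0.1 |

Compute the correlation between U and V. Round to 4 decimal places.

0.0908

E[U] = -0.7,  E[V] = 0.9
E[UV] = -0.3
Cov(U,V) = E[UV] − E[U]E[V] = -0.3 − (-0.7)(0.9) = 0.33
Var(U) = 16.71,  Var(V) = 0.79
ρ = 0.33 / √(16.71·0.79) ≈ 0.0908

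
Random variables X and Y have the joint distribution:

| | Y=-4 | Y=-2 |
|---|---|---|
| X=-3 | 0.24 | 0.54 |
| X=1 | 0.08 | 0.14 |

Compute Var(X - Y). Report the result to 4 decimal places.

3.7696

E[X] = -2.12,  E[Y] = -2.64,  E[XY] = 5.52
Var(X) = 7.24 − (-2.12)² = 2.7456;  Var(Y) = 7.84 − (-2.64)² = 0.8704
Cov(X,Y) = 5.52 − (-2.12)(-2.64) = -0.0768
Var(X - Y) = (1)²·2.7456 + (-1)²·0.8704 + 2·(1)·(-1)·-0.0768 = 3.7696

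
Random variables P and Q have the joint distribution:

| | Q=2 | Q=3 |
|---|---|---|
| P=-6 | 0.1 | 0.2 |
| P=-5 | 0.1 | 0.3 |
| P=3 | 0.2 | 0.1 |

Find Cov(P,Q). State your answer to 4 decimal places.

E[P] = -2.9,  E[Q] = 2.6
E[PQ] = -8.2
Cov(P,Q) = E[PQ] − E[P]E[Q] = -8.2 − (-2.9)(2.6) = -0.66

-0.6600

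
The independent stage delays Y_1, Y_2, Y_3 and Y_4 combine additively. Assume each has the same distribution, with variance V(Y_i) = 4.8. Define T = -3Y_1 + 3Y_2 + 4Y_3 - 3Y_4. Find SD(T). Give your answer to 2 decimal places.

By independence, V(T) = (-3)²V(Y_1) + (3)²V(Y_2) + (4)²V(Y_3) + (-3)²V(Y_4)
= (-3)²·4.8 + (3)²·4.8 + (4)²·4.8 + (-3)²·4.8 = 206.4
SD(T) = √206.4 ≈ 14.37

14.37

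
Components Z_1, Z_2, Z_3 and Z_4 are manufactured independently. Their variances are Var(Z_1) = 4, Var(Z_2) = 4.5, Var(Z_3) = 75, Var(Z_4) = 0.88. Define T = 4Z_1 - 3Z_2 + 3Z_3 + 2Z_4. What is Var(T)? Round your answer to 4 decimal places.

By independence, Var(T) = (4)²Var(Z_1) + (-3)²Var(Z_2) + (3)²Var(Z_3) + (2)²Var(Z_4)
= (4)²·4 + (-3)²·4.5 + (3)²·75 + (2)²·0.88 = 783.02

783.0200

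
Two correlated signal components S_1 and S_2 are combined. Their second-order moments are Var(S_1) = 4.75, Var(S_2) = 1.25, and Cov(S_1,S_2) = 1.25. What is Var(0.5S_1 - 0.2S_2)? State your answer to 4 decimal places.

Var(0.5S_1 - 0.2S_2) = (0.5)²·Var(S_1) + (-0.2)²·Var(S_2) + 2·(0.5)·(-0.2)·Cov(S_1,S_2)
= 0.25·4.75 + 0.04·1.25 + -0.2·1.25 = 0.9875

0.9875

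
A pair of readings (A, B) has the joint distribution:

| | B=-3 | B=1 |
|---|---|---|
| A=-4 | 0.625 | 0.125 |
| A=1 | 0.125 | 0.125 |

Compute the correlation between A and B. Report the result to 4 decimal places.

0.3333

E[A] = -2.75,  E[B] = -2
E[AB] = 6.75
Cov(A,B) = E[AB] − E[A]E[B] = 6.75 − (-2.75)(-2) = 1.25
var(A) = 4.6875,  var(B) = 3
ρ = 1.25 / √(4.6875·3) ≈ 0.3333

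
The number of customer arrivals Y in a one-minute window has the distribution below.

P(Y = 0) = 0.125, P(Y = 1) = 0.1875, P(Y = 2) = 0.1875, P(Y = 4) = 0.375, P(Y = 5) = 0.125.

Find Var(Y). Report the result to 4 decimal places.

2.8398

E[Y] = (0)(0.125) + (1)(0.1875) + (2)(0.1875) + (4)(0.375) + (5)(0.125) = 2.6875
E[Y²] = (0)²(0.125) + (1)²(0.1875) + (2)²(0.1875) + (4)²(0.375) + (5)²(0.125) = 10.0625
Var(Y) = E[Y²] − (E[Y])² = 10.0625 − (2.6875)² = 2.83984375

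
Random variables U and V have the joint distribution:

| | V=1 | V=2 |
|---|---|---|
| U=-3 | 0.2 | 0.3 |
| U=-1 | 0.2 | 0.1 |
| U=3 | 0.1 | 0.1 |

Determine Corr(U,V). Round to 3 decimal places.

-0.088

E[U] = -1.2,  E[V] = 1.5
E[UV] = -1.9
Cov(U,V) = E[UV] − E[U]E[V] = -1.9 − (-1.2)(1.5) = -0.1
Var(U) = 5.16,  Var(V) = 0.25
ρ = -0.1 / √(5.16·0.25) ≈ -0.088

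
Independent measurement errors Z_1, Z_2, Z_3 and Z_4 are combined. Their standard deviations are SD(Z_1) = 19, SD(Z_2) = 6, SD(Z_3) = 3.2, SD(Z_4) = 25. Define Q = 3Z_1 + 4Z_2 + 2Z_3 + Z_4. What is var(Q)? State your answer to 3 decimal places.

4490.960

var(Z_1) = 361, var(Z_2) = 36, var(Z_3) = 10.24, var(Z_4) = 625
By independence, var(Q) = (3)²var(Z_1) + (4)²var(Z_2) + (2)²var(Z_3) + (1)²var(Z_4)
= (3)²·361 + (4)²·36 + (2)²·10.24 + (1)²·625 = 4490.96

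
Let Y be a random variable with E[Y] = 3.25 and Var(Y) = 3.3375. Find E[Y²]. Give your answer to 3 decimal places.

E[Y²] = Var(Y) + (E[Y])² = 3.3375 + (3.25)² = 13.9

13.900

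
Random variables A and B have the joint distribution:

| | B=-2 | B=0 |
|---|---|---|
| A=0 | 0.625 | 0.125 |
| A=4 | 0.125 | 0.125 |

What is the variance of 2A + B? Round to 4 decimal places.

E[A] = 1,  E[B] = -1.5,  E[AB] = -1
Var(A) = 4 − (1)² = 3;  Var(B) = 3 − (-1.5)² = 0.75
cov(A,B) = -1 − (1)(-1.5) = 0.5
Var(2A + B) = (2)²·3 + (1)²·0.75 + 2·(2)·(1)·0.5 = 14.75

14.7500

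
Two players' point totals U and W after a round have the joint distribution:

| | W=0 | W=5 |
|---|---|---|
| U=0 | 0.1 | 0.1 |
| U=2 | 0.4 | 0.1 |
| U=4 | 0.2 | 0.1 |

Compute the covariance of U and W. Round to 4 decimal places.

E[U] = 2.2,  E[W] = 1.5
E[UW] = 3
Cov(U,W) = E[UW] − E[U]E[W] = 3 − (2.2)(1.5) = -0.3

-0.3000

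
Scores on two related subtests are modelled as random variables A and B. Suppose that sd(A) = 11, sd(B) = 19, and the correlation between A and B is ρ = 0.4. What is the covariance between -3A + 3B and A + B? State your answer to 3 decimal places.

720.000

var(A) = (11)² = 121;  var(B) = (19)² = 361
cov(A,B) = ρ·sd(A)·sd(B) = 0.4·11·19 = 83.6
cov(-3A + 3B, A + B) = (-3)(1)var(A) + (3)(1)var(B) + [(-3)(1) + (3)(1)]cov(A,B)
= -3·121 + 3·361 + 0·83.6 = 720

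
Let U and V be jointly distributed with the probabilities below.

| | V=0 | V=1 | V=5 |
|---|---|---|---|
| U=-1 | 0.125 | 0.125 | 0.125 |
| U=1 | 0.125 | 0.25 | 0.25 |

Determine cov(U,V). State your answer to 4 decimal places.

0.1875

E[U] = 0.25,  E[V] = 2.25
E[UV] = 0.75
cov(U,V) = E[UV] − E[U]E[V] = 0.75 − (0.25)(2.25) = 0.1875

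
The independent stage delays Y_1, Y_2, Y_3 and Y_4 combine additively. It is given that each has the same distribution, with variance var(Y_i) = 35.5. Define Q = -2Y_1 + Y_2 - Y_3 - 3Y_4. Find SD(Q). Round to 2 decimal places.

23.08

By independence, var(Q) = (-2)²var(Y_1) + (1)²var(Y_2) + (-1)²var(Y_3) + (-3)²var(Y_4)
= (-2)²·35.5 + (1)²·35.5 + (-1)²·35.5 + (-3)²·35.5 = 532.5
SD(Q) = √532.5 ≈ 23.08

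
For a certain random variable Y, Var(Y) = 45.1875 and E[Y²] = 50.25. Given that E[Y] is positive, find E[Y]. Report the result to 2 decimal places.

2.25

(E[Y])² = E[Y²] − Var(Y) = 50.25 − 45.1875 = 5.0625
E[Y] = √5.0625 = 2.25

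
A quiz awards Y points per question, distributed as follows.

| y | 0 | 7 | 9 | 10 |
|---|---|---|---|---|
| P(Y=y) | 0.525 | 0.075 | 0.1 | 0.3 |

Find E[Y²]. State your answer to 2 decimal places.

E[Y²] = (0)²(0.525) + (7)²(0.075) + (9)²(0.1) + (10)²(0.3) = 41.775

41.78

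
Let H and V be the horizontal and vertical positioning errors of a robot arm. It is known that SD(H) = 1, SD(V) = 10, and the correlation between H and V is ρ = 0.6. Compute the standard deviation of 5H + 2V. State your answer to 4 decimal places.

23.3452

var(H) = (1)² = 1;  var(V) = (10)² = 100
Cov(H,V) = ρ·SD(H)·SD(V) = 0.6·1·10 = 6
var(5H + 2V) = (5)²·var(H) + (2)²·var(V) + 2·(5)·(2)·Cov(H,V)
= 25·1 + 4·100 + 20·6 = 545
SD(5H + 2V) = √545 ≈ 23.3452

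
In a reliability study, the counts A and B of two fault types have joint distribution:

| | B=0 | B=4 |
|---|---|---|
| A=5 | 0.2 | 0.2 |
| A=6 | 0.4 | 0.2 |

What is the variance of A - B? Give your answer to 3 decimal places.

4.400

E[A] = 5.6,  E[B] = 1.6,  E[AB] = 8.8
var(A) = 31.6 − (5.6)² = 0.24;  var(B) = 6.4 − (1.6)² = 3.84
Cov(A,B) = 8.8 − (5.6)(1.6) = -0.16
var(A - B) = (1)²·0.24 + (-1)²·3.84 + 2·(1)·(-1)·-0.16 = 4.4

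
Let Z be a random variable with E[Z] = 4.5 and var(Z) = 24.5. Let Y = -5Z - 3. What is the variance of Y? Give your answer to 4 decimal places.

var(-5Z - 3) = (-5)²·var(Z) = 25·24.5 = 612.5

612.5000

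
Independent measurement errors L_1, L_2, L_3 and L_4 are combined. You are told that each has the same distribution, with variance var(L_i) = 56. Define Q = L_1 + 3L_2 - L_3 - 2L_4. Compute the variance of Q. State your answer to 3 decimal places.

840.000

By independence, var(Q) = (1)²var(L_1) + (3)²var(L_2) + (-1)²var(L_3) + (-2)²var(L_4)
= (1)²·56 + (3)²·56 + (-1)²·56 + (-2)²·56 = 840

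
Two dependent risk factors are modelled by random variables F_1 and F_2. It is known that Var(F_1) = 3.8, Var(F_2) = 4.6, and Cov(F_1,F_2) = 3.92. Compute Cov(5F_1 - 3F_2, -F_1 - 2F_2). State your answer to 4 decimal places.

Cov(5F_1 - 3F_2, -F_1 - 2F_2) = (5)(-1)Var(F_1) + (-3)(-2)Var(F_2) + [(5)(-2) + (-3)(-1)]Cov(F_1,F_2)
= -5·3.8 + 6·4.6 + -7·3.92 = -18.84

-18.8400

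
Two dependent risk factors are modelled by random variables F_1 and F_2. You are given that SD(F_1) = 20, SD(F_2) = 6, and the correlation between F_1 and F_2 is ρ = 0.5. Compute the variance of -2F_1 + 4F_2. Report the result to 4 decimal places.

1216.0000

var(F_1) = (20)² = 400;  var(F_2) = (6)² = 36
cov(F_1,F_2) = ρ·SD(F_1)·SD(F_2) = 0.5·20·6 = 60
var(-2F_1 + 4F_2) = (-2)²·var(F_1) + (4)²·var(F_2) + 2·(-2)·(4)·cov(F_1,F_2)
= 4·400 + 16·36 + -16·60 = 1216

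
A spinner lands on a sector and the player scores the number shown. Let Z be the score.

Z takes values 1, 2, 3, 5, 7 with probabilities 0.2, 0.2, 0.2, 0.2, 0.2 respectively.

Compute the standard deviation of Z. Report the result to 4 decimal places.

E[Z] = (1)(0.2) + (2)(0.2) + (3)(0.2) + (5)(0.2) + (7)(0.2) = 3.6
E[Z²] = (1)²(0.2) + (2)²(0.2) + (3)²(0.2) + (5)²(0.2) + (7)²(0.2) = 17.6
V(Z) = E[Z²] − (E[Z])² = 17.6 − (3.6)² = 4.64
SD(Z) = √4.64 ≈ 2.1541

2.1541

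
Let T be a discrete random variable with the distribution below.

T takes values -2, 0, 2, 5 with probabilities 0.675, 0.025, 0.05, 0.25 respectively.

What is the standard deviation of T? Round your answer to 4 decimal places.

3.0249

E[T] = (-2)(0.675) + (0)(0.025) + (2)(0.05) + (5)(0.25) = 0
E[T²] = (-2)²(0.675) + (0)²(0.025) + (2)²(0.05) + (5)²(0.25) = 9.15
Var(T) = E[T²] − (E[T])² = 9.15 − (0)² = 9.15
SD(T) = √9.15 ≈ 3.0249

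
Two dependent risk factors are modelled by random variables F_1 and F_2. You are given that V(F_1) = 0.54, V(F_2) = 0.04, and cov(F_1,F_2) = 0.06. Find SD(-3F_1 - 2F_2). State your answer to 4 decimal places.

2.3958

V(-3F_1 - 2F_2) = (-3)²·V(F_1) + (-2)²·V(F_2) + 2·(-3)·(-2)·cov(F_1,F_2)
= 9·0.54 + 4·0.04 + 12·0.06 = 5.74
SD(-3F_1 - 2F_2) = √5.74 ≈ 2.3958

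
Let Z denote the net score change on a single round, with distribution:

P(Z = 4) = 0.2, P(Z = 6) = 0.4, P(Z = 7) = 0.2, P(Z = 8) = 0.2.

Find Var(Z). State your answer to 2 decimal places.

1.76

E[Z] = (4)(0.2) + (6)(0.4) + (7)(0.2) + (8)(0.2) = 6.2
E[Z²] = (4)²(0.2) + (6)²(0.4) + (7)²(0.2) + (8)²(0.2) = 40.2
Var(Z) = E[Z²] − (E[Z])² = 40.2 − (6.2)² = 1.76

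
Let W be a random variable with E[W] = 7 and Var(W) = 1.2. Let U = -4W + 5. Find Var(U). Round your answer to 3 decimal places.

Var(-4W + 5) = (-4)²·Var(W) = 16·1.2 = 19.2

19.200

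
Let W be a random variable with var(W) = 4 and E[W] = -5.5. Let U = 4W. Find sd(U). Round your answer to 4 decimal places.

8.0000

var(4W) = (4)²·4 = 64
sd(U) = √64 ≈ 8.0000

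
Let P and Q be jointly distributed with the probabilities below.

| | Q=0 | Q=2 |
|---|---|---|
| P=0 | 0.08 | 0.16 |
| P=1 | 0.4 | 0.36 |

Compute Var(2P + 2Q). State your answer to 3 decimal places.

4.160

E[P] = 0.76,  E[Q] = 1.04,  E[PQ] = 0.72
Var(P) = 0.76 − (0.76)² = 0.1824;  Var(Q) = 2.08 − (1.04)² = 0.9984
cov(P,Q) = 0.72 − (0.76)(1.04) = -0.0704
Var(2P + 2Q) = (2)²·0.1824 + (2)²·0.9984 + 2·(2)·(2)·-0.0704 = 4.16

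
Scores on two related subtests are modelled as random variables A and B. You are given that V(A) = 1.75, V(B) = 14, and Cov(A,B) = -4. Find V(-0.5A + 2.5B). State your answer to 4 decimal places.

V(-0.5A + 2.5B) = (-0.5)²·V(A) + (2.5)²·V(B) + 2·(-0.5)·(2.5)·Cov(A,B)
= 0.25·1.75 + 6.25·14 + -2.5·-4 = 97.9375

97.9375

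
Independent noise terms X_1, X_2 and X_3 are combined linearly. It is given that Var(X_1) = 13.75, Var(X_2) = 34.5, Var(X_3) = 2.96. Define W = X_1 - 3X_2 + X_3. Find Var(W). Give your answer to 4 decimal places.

By independence, Var(W) = (1)²Var(X_1) + (-3)²Var(X_2) + (1)²Var(X_3)
= (1)²·13.75 + (-3)²·34.5 + (1)²·2.96 = 327.21

327.2100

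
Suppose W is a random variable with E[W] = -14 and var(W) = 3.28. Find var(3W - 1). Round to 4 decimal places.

var(3W - 1) = (3)²·var(W) = 9·3.28 = 29.52

29.5200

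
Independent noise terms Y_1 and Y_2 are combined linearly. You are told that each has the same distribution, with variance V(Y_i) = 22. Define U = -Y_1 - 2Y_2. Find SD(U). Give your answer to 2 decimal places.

By independence, V(U) = (-1)²V(Y_1) + (-2)²V(Y_2)
= (-1)²·22 + (-2)²·22 = 110
SD(U) = √110 ≈ 10.49

10.49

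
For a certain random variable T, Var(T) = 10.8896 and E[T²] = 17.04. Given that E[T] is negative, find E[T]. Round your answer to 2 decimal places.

-2.48

(E[T])² = E[T²] − Var(T) = 17.04 − 10.8896 = 6.1504
E[T] = −√6.1504 = -2.48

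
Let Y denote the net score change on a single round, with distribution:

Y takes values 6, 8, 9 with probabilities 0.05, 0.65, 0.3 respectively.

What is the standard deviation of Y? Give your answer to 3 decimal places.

0.678

E[Y] = (6)(0.05) + (8)(0.65) + (9)(0.3) = 8.2
E[Y²] = (6)²(0.05) + (8)²(0.65) + (9)²(0.3) = 67.7
Var(Y) = E[Y²] − (E[Y])² = 67.7 − (8.2)² = 0.46
SD(Y) = √0.46 ≈ 0.678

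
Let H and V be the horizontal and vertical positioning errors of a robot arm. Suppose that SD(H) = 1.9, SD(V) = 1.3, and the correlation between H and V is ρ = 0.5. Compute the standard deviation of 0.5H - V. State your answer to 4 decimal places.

Var(H) = (1.9)² = 3.61;  Var(V) = (1.3)² = 1.69
cov(H,V) = ρ·SD(H)·SD(V) = 0.5·1.9·1.3 = 1.235
Var(0.5H - V) = (0.5)²·Var(H) + (-1)²·Var(V) + 2·(0.5)·(-1)·cov(H,V)
= 0.25·3.61 + 1·1.69 + -1·1.235 = 1.3575
SD(0.5H - V) = √1.3575 ≈ 1.1651

1.1651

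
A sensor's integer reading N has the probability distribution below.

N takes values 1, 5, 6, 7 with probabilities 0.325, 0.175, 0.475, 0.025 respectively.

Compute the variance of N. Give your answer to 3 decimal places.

E[N] = (1)(0.325) + (5)(0.175) + (6)(0.475) + (7)(0.025) = 4.225
E[N²] = (1)²(0.325) + (5)²(0.175) + (6)²(0.475) + (7)²(0.025) = 23.025
var(N) = E[N²] − (E[N])² = 23.025 − (4.225)² = 5.174375

5.174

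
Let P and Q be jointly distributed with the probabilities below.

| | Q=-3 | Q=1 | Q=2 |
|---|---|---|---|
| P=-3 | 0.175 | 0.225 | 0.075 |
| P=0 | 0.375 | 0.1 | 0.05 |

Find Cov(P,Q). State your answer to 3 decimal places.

E[P] = -1.425,  E[Q] = -1.075
E[PQ] = 0.45
Cov(P,Q) = E[PQ] − E[P]E[Q] = 0.45 − (-1.425)(-1.075) = -1.081875

-1.082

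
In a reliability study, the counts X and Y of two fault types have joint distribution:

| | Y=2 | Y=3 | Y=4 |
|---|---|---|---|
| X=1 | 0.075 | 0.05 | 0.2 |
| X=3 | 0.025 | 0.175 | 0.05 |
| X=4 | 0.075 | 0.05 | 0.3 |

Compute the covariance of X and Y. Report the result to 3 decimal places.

0.059

E[X] = 2.775,  E[Y] = 3.375
E[XY] = 9.425
cov(X,Y) = E[XY] − E[X]E[Y] = 9.425 − (2.775)(3.375) = 0.059375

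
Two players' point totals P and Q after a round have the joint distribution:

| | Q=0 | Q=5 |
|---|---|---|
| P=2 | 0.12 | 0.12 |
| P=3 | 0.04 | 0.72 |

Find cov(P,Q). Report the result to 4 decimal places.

E[P] = 2.76,  E[Q] = 4.2
E[PQ] = 12
cov(P,Q) = E[PQ] − E[P]E[Q] = 12 − (2.76)(4.2) = 0.408

0.4080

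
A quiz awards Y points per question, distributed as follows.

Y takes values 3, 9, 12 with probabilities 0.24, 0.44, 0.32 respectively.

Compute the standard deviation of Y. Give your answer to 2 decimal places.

3.36

E[Y] = (3)(0.24) + (9)(0.44) + (12)(0.32) = 8.52
E[Y²] = (3)²(0.24) + (9)²(0.44) + (12)²(0.32) = 83.88
var(Y) = E[Y²] − (E[Y])² = 83.88 − (8.52)² = 11.2896
sd(Y) = √11.2896 ≈ 3.36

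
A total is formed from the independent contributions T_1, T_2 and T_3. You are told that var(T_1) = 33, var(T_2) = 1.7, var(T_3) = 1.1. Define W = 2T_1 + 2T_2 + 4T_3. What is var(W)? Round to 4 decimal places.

By independence, var(W) = (2)²var(T_1) + (2)²var(T_2) + (4)²var(T_3)
= (2)²·33 + (2)²·1.7 + (4)²·1.1 = 156.4

156.4000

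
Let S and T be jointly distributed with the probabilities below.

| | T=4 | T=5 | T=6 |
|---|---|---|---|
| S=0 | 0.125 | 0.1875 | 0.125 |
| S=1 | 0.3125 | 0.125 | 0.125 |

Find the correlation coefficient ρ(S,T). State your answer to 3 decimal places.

-0.205

E[S] = 0.5625,  E[T] = 4.8125
E[ST] = 2.625
Cov(S,T) = E[ST] − E[S]E[T] = 2.625 − (0.5625)(4.8125) = -0.08203125
var(S) = 0.24609375,  var(T) = 0.65234375
ρ = -0.08203125 / √(0.24609375·0.65234375) ≈ -0.205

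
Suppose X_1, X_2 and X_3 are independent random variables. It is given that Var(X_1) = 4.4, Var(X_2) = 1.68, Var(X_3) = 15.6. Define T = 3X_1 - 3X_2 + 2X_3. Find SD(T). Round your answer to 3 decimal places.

By independence, Var(T) = (3)²Var(X_1) + (-3)²Var(X_2) + (2)²Var(X_3)
= (3)²·4.4 + (-3)²·1.68 + (2)²·15.6 = 117.12
SD(T) = √117.12 ≈ 10.822

10.822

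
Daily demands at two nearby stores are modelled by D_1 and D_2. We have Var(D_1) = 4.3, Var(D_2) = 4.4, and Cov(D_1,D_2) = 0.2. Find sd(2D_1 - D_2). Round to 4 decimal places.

4.5607

Var(2D_1 - D_2) = (2)²·Var(D_1) + (-1)²·Var(D_2) + 2·(2)·(-1)·Cov(D_1,D_2)
= 4·4.3 + 1·4.4 + -4·0.2 = 20.8
sd(2D_1 - D_2) = √20.8 ≈ 4.5607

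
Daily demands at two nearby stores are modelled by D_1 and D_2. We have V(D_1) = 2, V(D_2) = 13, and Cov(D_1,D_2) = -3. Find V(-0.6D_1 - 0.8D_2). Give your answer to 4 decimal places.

V(-0.6D_1 - 0.8D_2) = (-0.6)²·V(D_1) + (-0.8)²·V(D_2) + 2·(-0.6)·(-0.8)·Cov(D_1,D_2)
= 0.36·2 + 0.64·13 + 0.96·-3 = 6.16

6.1600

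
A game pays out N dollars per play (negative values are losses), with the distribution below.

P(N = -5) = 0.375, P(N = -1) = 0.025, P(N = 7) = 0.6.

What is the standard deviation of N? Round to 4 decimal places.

5.7888

E[N] = (-5)(0.375) + (-1)(0.025) + (7)(0.6) = 2.3
E[N²] = (-5)²(0.375) + (-1)²(0.025) + (7)²(0.6) = 38.8
var(N) = E[N²] − (E[N])² = 38.8 − (2.3)² = 33.51
σ(N) = √33.51 ≈ 5.7888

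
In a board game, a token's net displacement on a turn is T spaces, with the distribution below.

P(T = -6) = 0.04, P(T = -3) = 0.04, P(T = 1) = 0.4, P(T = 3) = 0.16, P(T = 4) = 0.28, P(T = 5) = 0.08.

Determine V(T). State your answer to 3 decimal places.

E[T] = (-6)(0.04) + (-3)(0.04) + (1)(0.4) + (3)(0.16) + (4)(0.28) + (5)(0.08) = 2.04
E[T²] = (-6)²(0.04) + (-3)²(0.04) + (1)²(0.4) + (3)²(0.16) + (4)²(0.28) + (5)²(0.08) = 10.12
V(T) = E[T²] − (E[T])² = 10.12 − (2.04)² = 5.9584

5.958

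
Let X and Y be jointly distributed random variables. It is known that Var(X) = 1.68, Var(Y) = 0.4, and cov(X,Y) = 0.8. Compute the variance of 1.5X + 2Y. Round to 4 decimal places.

Var(1.5X + 2Y) = (1.5)²·Var(X) + (2)²·Var(Y) + 2·(1.5)·(2)·cov(X,Y)
= 2.25·1.68 + 4·0.4 + 6·0.8 = 10.18

10.1800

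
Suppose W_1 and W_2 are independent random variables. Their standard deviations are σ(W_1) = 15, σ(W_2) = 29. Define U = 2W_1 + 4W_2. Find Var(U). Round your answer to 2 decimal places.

Var(W_1) = 225, Var(W_2) = 841
By independence, Var(U) = (2)²Var(W_1) + (4)²Var(W_2)
= (2)²·225 + (4)²·841 = 14356

14356.00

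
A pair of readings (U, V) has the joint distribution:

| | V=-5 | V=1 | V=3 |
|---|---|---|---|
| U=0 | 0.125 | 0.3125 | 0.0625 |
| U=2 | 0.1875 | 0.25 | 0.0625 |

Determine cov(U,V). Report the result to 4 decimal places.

-0.3750

E[U] = 1,  E[V] = -0.625
E[UV] = -1
cov(U,V) = E[UV] − E[U]E[V] = -1 − (1)(-0.625) = -0.375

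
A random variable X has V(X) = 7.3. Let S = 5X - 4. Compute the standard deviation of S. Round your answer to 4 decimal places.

V(5X - 4) = (5)²·7.3 = 182.5
SD(S) = √182.5 ≈ 13.5093

13.5093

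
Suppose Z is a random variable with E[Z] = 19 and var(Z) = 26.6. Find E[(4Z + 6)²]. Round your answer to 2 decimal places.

7149.60

E[4Z + 6] = 4·19 + 6 = 82
var(4Z + 6) = (4)²·26.6 = 425.6
E[(4Z + 6)²] = var((4Z + 6)) + (E[(4Z + 6)])² = 425.6 + (82)² = 7149.6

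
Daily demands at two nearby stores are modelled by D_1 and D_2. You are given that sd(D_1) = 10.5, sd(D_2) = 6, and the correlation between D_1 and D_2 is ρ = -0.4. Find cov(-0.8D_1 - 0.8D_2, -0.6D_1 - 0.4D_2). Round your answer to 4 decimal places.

Var(D_1) = (10.5)² = 110.25;  Var(D_2) = (6)² = 36
cov(D_1,D_2) = ρ·sd(D_1)·sd(D_2) = -0.4·10.5·6 = -25.2
cov(-0.8D_1 - 0.8D_2, -0.6D_1 - 0.4D_2) = (-0.8)(-0.6)Var(D_1) + (-0.8)(-0.4)Var(D_2) + [(-0.8)(-0.4) + (-0.8)(-0.6)]cov(D_1,D_2)
= 0.48·110.25 + 0.32·36 + 0.8·-25.2 = 44.28

44.2800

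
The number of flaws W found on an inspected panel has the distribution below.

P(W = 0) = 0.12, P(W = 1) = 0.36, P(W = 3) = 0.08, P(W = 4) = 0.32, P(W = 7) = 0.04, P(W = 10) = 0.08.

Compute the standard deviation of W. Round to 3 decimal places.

E[W] = (0)(0.12) + (1)(0.36) + (3)(0.08) + (4)(0.32) + (7)(0.04) + (10)(0.08) = 2.96
E[W²] = (0)²(0.12) + (1)²(0.36) + (3)²(0.08) + (4)²(0.32) + (7)²(0.04) + (10)²(0.08) = 16.16
V(W) = E[W²] − (E[W])² = 16.16 − (2.96)² = 7.3984
SD(W) = √7.3984 ≈ 2.720

2.720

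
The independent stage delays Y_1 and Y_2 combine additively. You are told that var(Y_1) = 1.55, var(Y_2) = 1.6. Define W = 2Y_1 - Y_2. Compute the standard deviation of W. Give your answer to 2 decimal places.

2.79

By independence, var(W) = (2)²var(Y_1) + (-1)²var(Y_2)
= (2)²·1.55 + (-1)²·1.6 = 7.8
sd(W) = √7.8 ≈ 2.79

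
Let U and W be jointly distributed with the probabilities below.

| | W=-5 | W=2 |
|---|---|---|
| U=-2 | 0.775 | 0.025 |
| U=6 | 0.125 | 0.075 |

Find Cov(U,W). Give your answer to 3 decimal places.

E[U] = -0.4,  E[W] = -4.3
E[UW] = 4.8
Cov(U,W) = E[UW] − E[U]E[W] = 4.8 − (-0.4)(-4.3) = 3.08

3.080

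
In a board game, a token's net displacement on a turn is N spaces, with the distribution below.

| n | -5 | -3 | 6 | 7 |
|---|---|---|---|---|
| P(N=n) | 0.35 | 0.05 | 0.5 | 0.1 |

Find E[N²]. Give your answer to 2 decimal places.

E[N²] = (-5)²(0.35) + (-3)²(0.05) + (6)²(0.5) + (7)²(0.1) = 32.1

32.10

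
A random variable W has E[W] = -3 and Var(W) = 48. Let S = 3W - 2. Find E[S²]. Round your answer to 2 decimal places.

553.00

E[3W - 2] = 3·-3 − 2 = -11
Var(3W - 2) = (3)²·48 = 432
E[S²] = Var(S) + (E[S])² = 432 + (-11)² = 553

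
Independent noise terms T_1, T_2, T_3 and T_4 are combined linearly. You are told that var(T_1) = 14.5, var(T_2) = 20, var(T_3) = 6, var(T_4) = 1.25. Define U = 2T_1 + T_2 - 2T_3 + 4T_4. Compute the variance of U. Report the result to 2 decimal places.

By independence, var(U) = (2)²var(T_1) + (1)²var(T_2) + (-2)²var(T_3) + (4)²var(T_4)
= (2)²·14.5 + (1)²·20 + (-2)²·6 + (4)²·1.25 = 122

122.00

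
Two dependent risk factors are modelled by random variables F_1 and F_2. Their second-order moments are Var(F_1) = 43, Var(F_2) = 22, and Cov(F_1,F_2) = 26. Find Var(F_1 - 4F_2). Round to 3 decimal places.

Var(F_1 - 4F_2) = (1)²·Var(F_1) + (-4)²·Var(F_2) + 2·(1)·(-4)·Cov(F_1,F_2)
= 1·43 + 16·22 + -8·26 = 187

187.000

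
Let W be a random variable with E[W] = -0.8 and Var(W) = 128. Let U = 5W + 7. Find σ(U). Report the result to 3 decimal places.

Var(5W + 7) = (5)²·128 = 3200
σ(U) = √3200 ≈ 56.569

56.569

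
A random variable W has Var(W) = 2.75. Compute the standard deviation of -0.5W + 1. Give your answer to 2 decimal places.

0.83

Var(-0.5W + 1) = (-0.5)²·2.75 = 0.6875
SD(-0.5W + 1) = √0.6875 ≈ 0.83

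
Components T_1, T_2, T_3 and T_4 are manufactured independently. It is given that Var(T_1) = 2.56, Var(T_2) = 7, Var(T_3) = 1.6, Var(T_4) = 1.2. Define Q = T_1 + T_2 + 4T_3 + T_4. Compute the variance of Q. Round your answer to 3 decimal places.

By independence, Var(Q) = (1)²Var(T_1) + (1)²Var(T_2) + (4)²Var(T_3) + (1)²Var(T_4)
= (1)²·2.56 + (1)²·7 + (4)²·1.6 + (1)²·1.2 = 36.36

36.360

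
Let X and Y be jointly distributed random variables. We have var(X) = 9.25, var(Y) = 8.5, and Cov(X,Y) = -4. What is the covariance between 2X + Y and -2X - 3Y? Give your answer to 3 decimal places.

-30.500

Cov(2X + Y, -2X - 3Y) = (2)(-2)var(X) + (1)(-3)var(Y) + [(2)(-3) + (1)(-2)]Cov(X,Y)
= -4·9.25 + -3·8.5 + -8·-4 = -30.5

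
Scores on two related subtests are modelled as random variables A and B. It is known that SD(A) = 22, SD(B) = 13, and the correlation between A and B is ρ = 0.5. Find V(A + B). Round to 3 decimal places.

V(A) = (22)² = 484;  V(B) = (13)² = 169
Cov(A,B) = ρ·SD(A)·SD(B) = 0.5·22·13 = 143
V(A + B) = (1)²·V(A) + (1)²·V(B) + 2·(1)·(1)·Cov(A,B)
= 1·484 + 1·169 + 2·143 = 939

939.000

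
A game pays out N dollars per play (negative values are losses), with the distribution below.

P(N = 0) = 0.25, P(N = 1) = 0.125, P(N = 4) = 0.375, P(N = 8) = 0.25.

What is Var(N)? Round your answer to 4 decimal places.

8.9844

E[N] = (0)(0.25) + (1)(0.125) + (4)(0.375) + (8)(0.25) = 3.625
E[N²] = (0)²(0.25) + (1)²(0.125) + (4)²(0.375) + (8)²(0.25) = 22.125
Var(N) = E[N²] − (E[N])² = 22.125 − (3.625)² = 8.984375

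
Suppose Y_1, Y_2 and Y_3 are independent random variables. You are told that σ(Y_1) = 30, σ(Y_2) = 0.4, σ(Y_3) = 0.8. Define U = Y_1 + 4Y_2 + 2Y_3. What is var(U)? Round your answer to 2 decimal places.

905.12

var(Y_1) = 900, var(Y_2) = 0.16, var(Y_3) = 0.64
By independence, var(U) = (1)²var(Y_1) + (4)²var(Y_2) + (2)²var(Y_3)
= (1)²·900 + (4)²·0.16 + (2)²·0.64 = 905.12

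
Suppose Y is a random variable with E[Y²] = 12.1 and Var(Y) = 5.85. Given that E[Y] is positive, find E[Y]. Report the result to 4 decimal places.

2.5000

(E[Y])² = E[Y²] − Var(Y) = 12.1 − 5.85 = 6.25
E[Y] = √6.25 = 2.5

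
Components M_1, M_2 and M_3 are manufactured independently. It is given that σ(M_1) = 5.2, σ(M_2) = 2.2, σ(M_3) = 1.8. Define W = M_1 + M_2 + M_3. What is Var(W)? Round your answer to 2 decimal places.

35.12

Var(M_1) = 27.04, Var(M_2) = 4.84, Var(M_3) = 3.24
By independence, Var(W) = (1)²Var(M_1) + (1)²Var(M_2) + (1)²Var(M_3)
= (1)²·27.04 + (1)²·4.84 + (1)²·3.24 = 35.12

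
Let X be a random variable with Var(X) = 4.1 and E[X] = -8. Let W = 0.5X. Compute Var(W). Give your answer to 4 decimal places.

1.0250

Var(0.5X) = (0.5)²·Var(X) = 0.25·4.1 = 1.025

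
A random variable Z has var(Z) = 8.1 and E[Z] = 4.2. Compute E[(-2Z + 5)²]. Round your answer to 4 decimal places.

E[-2Z + 5] = -2·4.2 + 5 = -3.4
var(-2Z + 5) = (-2)²·8.1 = 32.4
E[(-2Z + 5)²] = var((-2Z + 5)) + (E[(-2Z + 5)])² = 32.4 + (-3.4)² = 43.96

43.9600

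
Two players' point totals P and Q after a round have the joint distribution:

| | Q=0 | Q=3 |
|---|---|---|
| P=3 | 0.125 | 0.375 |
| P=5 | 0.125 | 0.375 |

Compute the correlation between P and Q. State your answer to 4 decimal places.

E[P] = 4,  E[Q] = 2.25
E[PQ] = 9
Cov(P,Q) = E[PQ] − E[P]E[Q] = 9 − (4)(2.25) = 0
V(P) = 1,  V(Q) = 1.6875
ρ = 0 / √(1·1.6875) ≈ 0.0000

0.0000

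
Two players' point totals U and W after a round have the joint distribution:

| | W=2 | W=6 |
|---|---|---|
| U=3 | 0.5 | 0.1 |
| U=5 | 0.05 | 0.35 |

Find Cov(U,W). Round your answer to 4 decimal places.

E[U] = 3.8,  E[W] = 3.8
E[UW] = 15.8
Cov(U,W) = E[UW] − E[U]E[W] = 15.8 − (3.8)(3.8) = 1.36

1.3600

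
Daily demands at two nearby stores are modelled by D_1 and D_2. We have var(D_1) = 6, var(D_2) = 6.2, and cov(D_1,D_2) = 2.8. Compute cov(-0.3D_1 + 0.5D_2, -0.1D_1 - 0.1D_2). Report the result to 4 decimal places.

cov(-0.3D_1 + 0.5D_2, -0.1D_1 - 0.1D_2) = (-0.3)(-0.1)var(D_1) + (0.5)(-0.1)var(D_2) + [(-0.3)(-0.1) + (0.5)(-0.1)]cov(D_1,D_2)
= 0.03·6 + -0.05·6.2 + -0.02·2.8 = -0.186

-0.1860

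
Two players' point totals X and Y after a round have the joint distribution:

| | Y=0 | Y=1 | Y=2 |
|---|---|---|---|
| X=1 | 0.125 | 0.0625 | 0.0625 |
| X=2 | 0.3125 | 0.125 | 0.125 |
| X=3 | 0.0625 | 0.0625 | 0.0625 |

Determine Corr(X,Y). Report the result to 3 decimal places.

E[X] = 1.9375,  E[Y] = 0.75
E[XY] = 1.5
Cov(X,Y) = E[XY] − E[X]E[Y] = 1.5 − (1.9375)(0.75) = 0.046875
Var(X) = 0.43359375,  Var(Y) = 0.6875
ρ = 0.046875 / √(0.43359375·0.6875) ≈ 0.086

0.086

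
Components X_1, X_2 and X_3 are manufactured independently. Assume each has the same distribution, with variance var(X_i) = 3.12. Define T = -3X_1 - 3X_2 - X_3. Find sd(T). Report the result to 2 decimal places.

By independence, var(T) = (-3)²var(X_1) + (-3)²var(X_2) + (-1)²var(X_3)
= (-3)²·3.12 + (-3)²·3.12 + (-1)²·3.12 = 59.28
sd(T) = √59.28 ≈ 7.70

7.70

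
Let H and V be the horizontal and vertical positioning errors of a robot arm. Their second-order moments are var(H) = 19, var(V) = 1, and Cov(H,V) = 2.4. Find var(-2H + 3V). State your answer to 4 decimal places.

var(-2H + 3V) = (-2)²·var(H) + (3)²·var(V) + 2·(-2)·(3)·Cov(H,V)
= 4·19 + 9·1 + -12·2.4 = 56.2

56.2000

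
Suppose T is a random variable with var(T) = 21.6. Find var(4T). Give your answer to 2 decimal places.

345.60

var(4T) = (4)²·var(T) = 16·21.6 = 345.6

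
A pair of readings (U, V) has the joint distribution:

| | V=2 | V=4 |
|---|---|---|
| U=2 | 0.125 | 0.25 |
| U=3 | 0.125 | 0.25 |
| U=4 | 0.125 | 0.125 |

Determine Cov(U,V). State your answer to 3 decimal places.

-0.094

E[U] = 2.875,  E[V] = 3.25
E[UV] = 9.25
Cov(U,V) = E[UV] − E[U]E[V] = 9.25 − (2.875)(3.25) = -0.09375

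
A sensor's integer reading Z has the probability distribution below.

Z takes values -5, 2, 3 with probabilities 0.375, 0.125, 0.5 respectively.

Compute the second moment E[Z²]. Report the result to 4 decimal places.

E[Z²] = (-5)²(0.375) + (2)²(0.125) + (3)²(0.5) = 14.375

14.3750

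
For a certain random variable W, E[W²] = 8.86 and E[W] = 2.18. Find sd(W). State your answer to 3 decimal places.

2.027

Var(W) = 8.86 − (2.18)² = 4.1076
sd(W) = √4.1076 ≈ 2.027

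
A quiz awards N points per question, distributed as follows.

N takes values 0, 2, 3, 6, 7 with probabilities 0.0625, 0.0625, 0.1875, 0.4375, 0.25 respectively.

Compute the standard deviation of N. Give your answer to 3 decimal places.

E[N] = (0)(0.0625) + (2)(0.0625) + (3)(0.1875) + (6)(0.4375) + (7)(0.25) = 5.0625
E[N²] = (0)²(0.0625) + (2)²(0.0625) + (3)²(0.1875) + (6)²(0.4375) + (7)²(0.25) = 29.9375
V(N) = E[N²] − (E[N])² = 29.9375 − (5.0625)² = 4.30859375
σ(N) = √4.30859375 ≈ 2.076

2.076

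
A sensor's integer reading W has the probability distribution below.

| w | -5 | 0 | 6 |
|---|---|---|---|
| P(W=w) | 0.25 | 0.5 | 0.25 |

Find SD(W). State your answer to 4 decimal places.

E[W] = (-5)(0.25) + (0)(0.5) + (6)(0.25) = 0.25
E[W²] = (-5)²(0.25) + (0)²(0.5) + (6)²(0.25) = 15.25
Var(W) = E[W²] − (E[W])² = 15.25 − (0.25)² = 15.1875
SD(W) = √15.1875 ≈ 3.8971

3.8971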